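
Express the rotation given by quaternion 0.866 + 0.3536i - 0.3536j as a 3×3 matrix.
[[0.7499, -0.2501, -0.6124], [-0.2501, 0.7499, -0.6124], [0.6124, 0.6124, 0.4999]]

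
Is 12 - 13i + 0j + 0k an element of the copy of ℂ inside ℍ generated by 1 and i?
Yes. The quaternion 12 - 13i has j- and k-coefficients y = z = 0, so it lies in the complex subalgebra spanned by 1 and i.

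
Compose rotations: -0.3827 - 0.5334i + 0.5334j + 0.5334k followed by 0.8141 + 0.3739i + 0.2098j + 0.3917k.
-0.433 - 0.6744i - 0.0544j + 0.5957k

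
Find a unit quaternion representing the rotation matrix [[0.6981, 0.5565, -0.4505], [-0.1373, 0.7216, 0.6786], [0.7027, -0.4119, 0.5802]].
0.866 - 0.3148i - 0.3329j - 0.2003k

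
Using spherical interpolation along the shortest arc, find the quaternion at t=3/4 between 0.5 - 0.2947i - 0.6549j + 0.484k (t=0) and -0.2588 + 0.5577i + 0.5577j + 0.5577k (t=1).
0.3729 - 0.5583i - 0.6712j - 0.3143k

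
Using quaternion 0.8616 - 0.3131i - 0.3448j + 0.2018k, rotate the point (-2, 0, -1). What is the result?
(-0.641, -1.528, -1.502)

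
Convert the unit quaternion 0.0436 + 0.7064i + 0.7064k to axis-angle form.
axis = (√2/2, 0, √2/2), θ = 175°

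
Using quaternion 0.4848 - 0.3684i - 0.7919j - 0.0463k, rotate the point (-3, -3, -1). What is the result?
(-0.376, -4.219, -1.029)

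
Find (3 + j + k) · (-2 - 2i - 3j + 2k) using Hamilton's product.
-5 - i - 13j + 6k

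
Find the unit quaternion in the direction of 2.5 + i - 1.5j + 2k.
0.6804 + 0.2722i - 0.4082j + 0.5443k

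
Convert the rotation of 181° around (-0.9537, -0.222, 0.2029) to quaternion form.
-0.0087 - 0.9537i - 0.222j + 0.2029k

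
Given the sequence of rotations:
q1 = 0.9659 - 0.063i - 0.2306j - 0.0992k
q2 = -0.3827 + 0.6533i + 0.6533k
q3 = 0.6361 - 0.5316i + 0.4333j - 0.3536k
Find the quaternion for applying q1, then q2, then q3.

q2 · q1 = -0.2637 + 0.8058i + 0.1119j + 0.5183k
q3 · q2 · q1 = 0.3954 + 0.9169i - 0.0525j + 0.0143k
0.3954 + 0.9169i - 0.0525j + 0.0143k


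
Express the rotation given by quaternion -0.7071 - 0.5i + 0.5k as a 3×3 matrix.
[[0.5, 0.7071, -0.5], [-0.7071, 0, -0.7071], [-0.5, 0.7071, 0.5]]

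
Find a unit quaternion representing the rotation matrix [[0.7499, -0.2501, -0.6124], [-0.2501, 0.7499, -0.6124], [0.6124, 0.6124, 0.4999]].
0.866 + 0.3536i - 0.3536j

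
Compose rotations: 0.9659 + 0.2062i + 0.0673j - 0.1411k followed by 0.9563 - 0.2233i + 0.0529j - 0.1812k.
0.9406 - 0.0138i + 0.0466j - 0.3359k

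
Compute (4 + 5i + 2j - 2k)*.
4 - 5i - 2j + 2k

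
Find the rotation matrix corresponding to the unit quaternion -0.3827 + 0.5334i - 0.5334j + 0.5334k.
[[-0.1381, -0.1608, 0.9773], [-0.9773, -0.1381, -0.1608], [0.1608, -0.9773, -0.1381]]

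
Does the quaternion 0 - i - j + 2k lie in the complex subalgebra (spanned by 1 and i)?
No. The quaternion -i - j + 2k has j-coefficient y = -1 and k-coefficient z = 2, not both zero, so it does not lie in the complex subalgebra spanned by 1 and i.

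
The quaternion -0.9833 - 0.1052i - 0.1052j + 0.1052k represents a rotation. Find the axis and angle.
axis = (-√3/3, -√3/3, √3/3), θ = 339°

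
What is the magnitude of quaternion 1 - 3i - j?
√11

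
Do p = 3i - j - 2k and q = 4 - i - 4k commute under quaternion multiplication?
No: pq = -5 + 16i + 10j - 9k ≠ -5 + 8i - 18j - 7k = qp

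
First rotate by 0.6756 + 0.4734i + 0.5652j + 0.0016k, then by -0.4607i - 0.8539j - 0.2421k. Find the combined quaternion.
0.7011 - 0.1758i - 0.6908j - 0.0197k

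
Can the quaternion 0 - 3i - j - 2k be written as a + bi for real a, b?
No. The quaternion -3i - j - 2k has j-coefficient y = -1 and k-coefficient z = -2, not both zero, so it does not lie in the complex subalgebra spanned by 1 and i.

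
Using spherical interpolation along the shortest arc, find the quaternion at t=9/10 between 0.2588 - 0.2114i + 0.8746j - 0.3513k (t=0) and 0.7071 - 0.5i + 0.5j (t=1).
0.677 - 0.4819i + 0.5549j - 0.0387k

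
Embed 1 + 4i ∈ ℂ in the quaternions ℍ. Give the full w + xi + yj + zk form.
1 + 4i + 0j + 0k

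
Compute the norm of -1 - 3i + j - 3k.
√20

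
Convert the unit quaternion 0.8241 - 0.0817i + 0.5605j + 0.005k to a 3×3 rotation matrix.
[[0.3716, -0.0998, 0.923], [-0.0833, 0.9866, 0.1403], [-0.9246, -0.1291, 0.3583]]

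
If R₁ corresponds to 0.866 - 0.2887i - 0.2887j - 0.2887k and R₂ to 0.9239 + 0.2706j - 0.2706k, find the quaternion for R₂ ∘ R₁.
0.8001 - 0.423i + 0.0457j - 0.4229k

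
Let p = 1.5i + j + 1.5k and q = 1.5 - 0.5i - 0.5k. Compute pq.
1.5 + 1.75i + 1.5j + 2.75k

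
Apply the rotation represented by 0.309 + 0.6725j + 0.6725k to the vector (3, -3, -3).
(-2.427, -1.753, -4.247)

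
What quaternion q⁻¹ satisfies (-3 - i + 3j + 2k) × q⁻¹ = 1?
-0.1304 + 0.0435i - 0.1304j - 0.087k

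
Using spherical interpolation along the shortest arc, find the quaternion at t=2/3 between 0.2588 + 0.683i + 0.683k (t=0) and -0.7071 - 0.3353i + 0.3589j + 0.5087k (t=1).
0.7226 + 0.6129i - 0.3034j - 0.1007k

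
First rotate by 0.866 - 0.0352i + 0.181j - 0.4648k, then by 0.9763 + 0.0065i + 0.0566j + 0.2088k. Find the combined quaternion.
0.9325 - 0.0928i + 0.2214j - 0.2698k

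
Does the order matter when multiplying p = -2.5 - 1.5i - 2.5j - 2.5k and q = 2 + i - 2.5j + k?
Yes: pq = -7.25 - 14.25i + 0.25j - 1.25k ≠ -7.25 + 3.25i + 2.25j - 13.75k = qp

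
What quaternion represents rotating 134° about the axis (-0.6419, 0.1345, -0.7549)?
0.3907 - 0.5909i + 0.1238j - 0.6949k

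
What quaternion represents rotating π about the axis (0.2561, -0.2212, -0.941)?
0.2561i - 0.2212j - 0.941k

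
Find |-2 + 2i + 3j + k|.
√18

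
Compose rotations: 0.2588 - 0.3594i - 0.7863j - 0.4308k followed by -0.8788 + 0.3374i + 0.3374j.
0.1591 + 0.2578i + 0.9237j + 0.2346k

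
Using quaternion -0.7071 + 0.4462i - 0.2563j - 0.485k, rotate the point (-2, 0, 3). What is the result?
(-1.007, 1.725, 3.002)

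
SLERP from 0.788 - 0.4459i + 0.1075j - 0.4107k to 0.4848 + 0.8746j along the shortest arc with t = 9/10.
0.55 - 0.0544i + 0.8319j - 0.0501k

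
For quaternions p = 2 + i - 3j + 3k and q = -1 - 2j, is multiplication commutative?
No: pq = -8 + 5i - j - 5k ≠ -8 - 7i - j - k = qp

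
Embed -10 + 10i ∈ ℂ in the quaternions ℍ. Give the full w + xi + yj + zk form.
-10 + 10i + 0j + 0k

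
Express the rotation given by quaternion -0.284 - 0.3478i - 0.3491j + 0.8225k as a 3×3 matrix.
[[-0.5968, 0.71, -0.3738], [-0.2243, -0.5949, -0.7718], [-0.7704, -0.3767, 0.5143]]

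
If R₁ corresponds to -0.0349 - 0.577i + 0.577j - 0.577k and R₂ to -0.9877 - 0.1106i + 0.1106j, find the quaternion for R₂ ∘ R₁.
-0.0932 + 0.5099i - 0.6376j + 0.5699k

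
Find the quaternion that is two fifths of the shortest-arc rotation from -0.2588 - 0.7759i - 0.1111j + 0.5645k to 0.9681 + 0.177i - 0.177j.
-0.6613 - 0.6354i + 0.009j + 0.3986k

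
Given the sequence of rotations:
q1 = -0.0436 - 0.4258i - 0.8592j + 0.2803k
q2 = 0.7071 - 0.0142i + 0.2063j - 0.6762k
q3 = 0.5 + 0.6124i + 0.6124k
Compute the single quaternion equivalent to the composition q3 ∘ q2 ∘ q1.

q2 · q1 = 0.3299 - 0.8236i - 0.3246j + 0.3277k
q3 · q2 · q1 = 0.4686 - 0.011i - 0.8674j + 0.1671k
0.4686 - 0.011i - 0.8674j + 0.1671k


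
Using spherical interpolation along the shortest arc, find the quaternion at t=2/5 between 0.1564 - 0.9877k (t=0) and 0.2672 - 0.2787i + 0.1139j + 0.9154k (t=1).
-0.0145 + 0.116i - 0.0474j - 0.992k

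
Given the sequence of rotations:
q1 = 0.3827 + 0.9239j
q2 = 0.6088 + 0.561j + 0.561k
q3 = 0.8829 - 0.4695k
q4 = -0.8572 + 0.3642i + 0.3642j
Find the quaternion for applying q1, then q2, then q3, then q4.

q2 · q1 = -0.2853 - 0.5183i + 0.7772j + 0.2147k
q3 · q2 · q1 = -0.1511 - 0.0927i + 0.9295j + 0.3235k
q4 · q3 · q2 · q1 = -0.1752 + 0.1423i - 0.9696j + 0.095k
-0.1752 + 0.1423i - 0.9696j + 0.095k


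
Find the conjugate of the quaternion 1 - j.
1 + j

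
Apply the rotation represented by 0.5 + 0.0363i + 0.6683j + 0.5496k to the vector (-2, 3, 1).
(0.2, 0.682, 3.674)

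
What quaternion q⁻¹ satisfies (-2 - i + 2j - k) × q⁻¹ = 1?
-0.2 + 0.1i - 0.2j + 0.1k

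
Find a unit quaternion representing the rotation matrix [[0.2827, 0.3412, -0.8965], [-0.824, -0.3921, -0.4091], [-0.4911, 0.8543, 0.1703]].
0.515 + 0.6133i - 0.1968j - 0.5656k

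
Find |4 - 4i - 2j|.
6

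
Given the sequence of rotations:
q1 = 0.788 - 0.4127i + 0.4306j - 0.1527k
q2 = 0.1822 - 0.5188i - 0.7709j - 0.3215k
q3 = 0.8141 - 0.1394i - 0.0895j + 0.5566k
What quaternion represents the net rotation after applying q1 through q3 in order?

q2 · q1 = 0.2123 - 0.2279i - 0.4756j - 0.8227k
q3 · q2 · q1 = 0.5564 + 0.1232i - 0.6477j - 0.5057k
0.5564 + 0.1232i - 0.6477j - 0.5057k


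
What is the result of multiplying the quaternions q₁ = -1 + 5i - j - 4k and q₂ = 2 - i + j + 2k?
12 + 13i - 9j - 6k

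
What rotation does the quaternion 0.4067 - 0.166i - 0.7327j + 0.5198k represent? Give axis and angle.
axis = (-0.1817, -0.802, 0.569), θ = 132°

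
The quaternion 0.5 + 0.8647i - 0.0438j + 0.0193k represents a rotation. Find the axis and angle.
axis = (0.9985, -0.0506, 0.0223), θ = 2π/3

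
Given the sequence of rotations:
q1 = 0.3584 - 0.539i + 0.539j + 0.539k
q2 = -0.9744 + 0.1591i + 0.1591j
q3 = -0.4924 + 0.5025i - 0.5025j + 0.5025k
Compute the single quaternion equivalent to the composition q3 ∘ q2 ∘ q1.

q2 · q1 = -0.3492 + 0.668i - 0.5539j - 0.3537k
q3 · q2 · q1 = -0.2643 - 0.0483i + 0.9616j + 0.056k
-0.2643 - 0.0483i + 0.9616j + 0.056k


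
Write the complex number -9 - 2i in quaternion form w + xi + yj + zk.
-9 - 2i + 0j + 0k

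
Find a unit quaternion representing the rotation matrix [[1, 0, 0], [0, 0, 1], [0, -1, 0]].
0.7071 - 0.7071i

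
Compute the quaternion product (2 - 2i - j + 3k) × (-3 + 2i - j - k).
14i + 5j - 7k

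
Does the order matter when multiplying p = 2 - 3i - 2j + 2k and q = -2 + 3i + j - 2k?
Yes: pq = 11 + 14i + 6j - 5k ≠ 11 + 10i + 6j - 11k = qp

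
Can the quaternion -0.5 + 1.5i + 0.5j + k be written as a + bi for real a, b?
No. The quaternion -0.5 + 1.5i + 0.5j + k has j-coefficient y = 0.5 and k-coefficient z = 1, not both zero, so it does not lie in the complex subalgebra spanned by 1 and i.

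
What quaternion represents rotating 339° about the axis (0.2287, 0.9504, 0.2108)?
-0.9833 + 0.0417i + 0.1732j + 0.0384k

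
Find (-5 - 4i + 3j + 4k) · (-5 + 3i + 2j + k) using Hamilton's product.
27 - 9j - 42k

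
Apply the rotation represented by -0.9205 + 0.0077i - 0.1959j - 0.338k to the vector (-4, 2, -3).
(-5.096, -1.374, -1.069)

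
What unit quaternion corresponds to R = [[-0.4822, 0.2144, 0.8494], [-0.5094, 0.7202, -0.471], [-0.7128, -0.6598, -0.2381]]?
0.5 - 0.0944i + 0.7811j - 0.3619k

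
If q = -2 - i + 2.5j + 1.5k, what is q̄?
-2 + i - 2.5j - 1.5k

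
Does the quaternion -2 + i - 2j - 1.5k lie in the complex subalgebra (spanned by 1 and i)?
No. The quaternion -2 + i - 2j - 1.5k has j-coefficient y = -2 and k-coefficient z = -1.5, not both zero, so it does not lie in the complex subalgebra spanned by 1 and i.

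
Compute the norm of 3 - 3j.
√18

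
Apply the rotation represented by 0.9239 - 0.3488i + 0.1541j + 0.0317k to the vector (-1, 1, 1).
(-0.854, 1.458, 0.381)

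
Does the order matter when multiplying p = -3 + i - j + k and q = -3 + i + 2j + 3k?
Yes: pq = 7 - 11i - 5j - 9k ≠ 7 - i - j - 15k = qp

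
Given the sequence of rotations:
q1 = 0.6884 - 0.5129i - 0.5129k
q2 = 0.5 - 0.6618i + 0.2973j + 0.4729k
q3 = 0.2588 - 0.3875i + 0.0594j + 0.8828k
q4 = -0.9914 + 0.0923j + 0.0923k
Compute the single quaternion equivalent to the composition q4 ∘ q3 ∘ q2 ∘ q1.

q2 · q1 = 0.2473 - 0.8645i - 0.3773j + 0.2216k
q3 · q2 · q1 = -0.4442 + 0.0267i - 0.7603j + 0.4732k
q4 · q3 · q2 · q1 = 0.4669 + 0.0874i + 0.7152j - 0.5126k
0.4669 + 0.0874i + 0.7152j - 0.5126k


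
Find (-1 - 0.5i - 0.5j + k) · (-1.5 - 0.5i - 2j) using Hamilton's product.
0.25 + 3.25i + 2.25j - 0.75k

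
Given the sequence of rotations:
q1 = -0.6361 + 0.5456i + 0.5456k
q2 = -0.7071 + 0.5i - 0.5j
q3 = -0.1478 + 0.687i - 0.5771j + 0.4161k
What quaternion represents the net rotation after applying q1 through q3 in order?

q2 · q1 = 0.177 - 0.9766i + 0.0452j - 0.113k
q3 · q2 · q1 = 0.7179 + 0.3123i - 0.4376j - 0.4422k
0.7179 + 0.3123i - 0.4376j - 0.4422k


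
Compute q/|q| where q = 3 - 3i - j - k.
0.6708 - 0.6708i - 0.2236j - 0.2236k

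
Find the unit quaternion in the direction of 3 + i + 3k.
0.6882 + 0.2294i + 0.6882k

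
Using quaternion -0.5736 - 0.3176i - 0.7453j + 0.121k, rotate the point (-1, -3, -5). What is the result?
(-5.587, 0.082, 1.943)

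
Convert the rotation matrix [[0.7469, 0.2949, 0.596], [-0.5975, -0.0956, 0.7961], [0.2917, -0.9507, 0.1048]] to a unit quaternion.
0.6626 - 0.6591i + 0.1148j - 0.3367k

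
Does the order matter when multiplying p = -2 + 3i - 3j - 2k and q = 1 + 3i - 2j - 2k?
Yes: pq = -21 - i + j + 5k ≠ -21 - 5i + j - k = qp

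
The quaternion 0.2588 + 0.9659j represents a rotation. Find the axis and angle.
axis = (0, 1, 0), θ = 5π/6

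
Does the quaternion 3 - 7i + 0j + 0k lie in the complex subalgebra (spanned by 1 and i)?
Yes. The quaternion 3 - 7i has j- and k-coefficients y = z = 0, so it lies in the complex subalgebra spanned by 1 and i.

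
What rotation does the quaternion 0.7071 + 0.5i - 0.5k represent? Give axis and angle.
axis = (√2/2, 0, -√2/2), θ = π/2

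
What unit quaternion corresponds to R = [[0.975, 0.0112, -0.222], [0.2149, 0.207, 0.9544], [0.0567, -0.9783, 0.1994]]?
0.7716 - 0.6262i - 0.0903j + 0.066k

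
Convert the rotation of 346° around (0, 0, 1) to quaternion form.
-0.9925 + 0.1219k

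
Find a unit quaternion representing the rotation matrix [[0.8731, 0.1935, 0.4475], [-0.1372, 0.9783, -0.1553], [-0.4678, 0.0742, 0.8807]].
0.9659 + 0.0594i + 0.2369j - 0.0856k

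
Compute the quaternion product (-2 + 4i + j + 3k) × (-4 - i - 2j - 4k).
26 - 12i + 13j - 11k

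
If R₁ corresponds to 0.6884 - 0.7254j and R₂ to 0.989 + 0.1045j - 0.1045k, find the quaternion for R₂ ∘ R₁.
0.7566 - 0.0758i - 0.6455j - 0.0719k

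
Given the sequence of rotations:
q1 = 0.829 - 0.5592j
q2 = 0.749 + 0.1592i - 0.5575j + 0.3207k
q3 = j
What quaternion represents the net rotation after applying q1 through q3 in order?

q2 · q1 = 0.3092 + 0.3113i - 0.881j + 0.1768k
q3 · q2 · q1 = 0.881 + 0.1768i + 0.3092j - 0.3113k
0.881 + 0.1768i + 0.3092j - 0.3113k


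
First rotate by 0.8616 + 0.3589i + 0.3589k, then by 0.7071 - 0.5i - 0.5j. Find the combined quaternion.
0.7887 - 0.3565i - 0.2514j + 0.4332k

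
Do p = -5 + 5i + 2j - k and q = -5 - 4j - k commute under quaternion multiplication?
No: pq = 32 - 31i + 15j - 10k ≠ 32 - 19i + 5j + 30k = qp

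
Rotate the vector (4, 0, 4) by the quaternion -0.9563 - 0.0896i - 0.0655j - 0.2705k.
(4.075, 1.573, 3.594)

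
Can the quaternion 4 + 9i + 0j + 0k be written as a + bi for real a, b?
Yes. The quaternion 4 + 9i has j- and k-coefficients y = z = 0, so it lies in the complex subalgebra spanned by 1 and i.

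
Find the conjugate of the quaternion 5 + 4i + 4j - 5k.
5 - 4i - 4j + 5k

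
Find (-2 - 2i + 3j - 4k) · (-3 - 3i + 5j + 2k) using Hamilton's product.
-7 + 38i - 3j + 7k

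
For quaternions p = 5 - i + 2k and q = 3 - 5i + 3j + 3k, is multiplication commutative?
No: pq = 4 - 34i + 8j + 18k ≠ 4 - 22i + 22j + 24k = qp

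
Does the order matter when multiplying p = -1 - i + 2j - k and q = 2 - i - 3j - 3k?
Yes: pq = -10i + 5j + 6k ≠ 8i + 9j - 4k = qp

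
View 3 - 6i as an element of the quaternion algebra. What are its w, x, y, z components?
3 - 6i + 0j + 0k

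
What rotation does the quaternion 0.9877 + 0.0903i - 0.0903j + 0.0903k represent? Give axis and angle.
axis = (√3/3, -√3/3, √3/3), θ = 18°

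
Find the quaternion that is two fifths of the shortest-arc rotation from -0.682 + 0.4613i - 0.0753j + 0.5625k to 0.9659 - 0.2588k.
-0.8369 + 0.2892i - 0.0472j + 0.4623k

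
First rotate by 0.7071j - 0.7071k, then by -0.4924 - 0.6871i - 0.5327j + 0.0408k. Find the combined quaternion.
0.4055 + 0.3478i - 0.834j - 0.1377k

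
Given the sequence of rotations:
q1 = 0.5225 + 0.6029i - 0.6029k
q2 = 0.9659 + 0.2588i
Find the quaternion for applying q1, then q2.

q2 · q1 = 0.3487 + 0.7176i + 0.156j - 0.5823k
0.3487 + 0.7176i + 0.156j - 0.5823k


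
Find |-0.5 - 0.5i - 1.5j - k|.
1.936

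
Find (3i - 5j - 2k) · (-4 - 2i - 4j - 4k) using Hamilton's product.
-22 + 36j - 14k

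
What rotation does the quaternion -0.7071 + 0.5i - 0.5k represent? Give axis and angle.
axis = (√2/2, 0, -√2/2), θ = 3π/2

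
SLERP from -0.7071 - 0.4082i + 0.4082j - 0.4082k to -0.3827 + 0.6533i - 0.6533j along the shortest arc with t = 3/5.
-0.0856 - 0.6885i + 0.6885j - 0.2109k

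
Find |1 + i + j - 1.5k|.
2.291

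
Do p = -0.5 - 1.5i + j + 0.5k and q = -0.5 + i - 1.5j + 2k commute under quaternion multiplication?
No: pq = 2.25 + 3i + 3.75j ≠ 2.25 - 2.5i - 3.25j - 2.5k = qp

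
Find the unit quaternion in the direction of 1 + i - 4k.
0.2357 + 0.2357i - 0.9428k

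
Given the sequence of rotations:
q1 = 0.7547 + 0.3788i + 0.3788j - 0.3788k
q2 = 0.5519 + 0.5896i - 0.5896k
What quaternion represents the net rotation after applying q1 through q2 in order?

q2 · q1 = -0.0302 + 0.8774i + 0.2091j - 0.4307k
-0.0302 + 0.8774i + 0.2091j - 0.4307k


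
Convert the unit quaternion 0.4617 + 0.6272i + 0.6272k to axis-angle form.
axis = (√2/2, 0, √2/2), θ = 125°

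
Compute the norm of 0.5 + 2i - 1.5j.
2.55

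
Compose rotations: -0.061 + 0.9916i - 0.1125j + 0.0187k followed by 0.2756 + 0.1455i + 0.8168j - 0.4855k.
-0.0601 + 0.2251i - 0.565j - 0.7915k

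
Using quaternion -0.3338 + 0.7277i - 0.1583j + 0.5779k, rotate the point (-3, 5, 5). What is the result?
(4.665, -0.272, -6.096)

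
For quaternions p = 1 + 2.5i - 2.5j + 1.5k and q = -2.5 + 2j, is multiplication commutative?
No: pq = 2.5 - 9.25i + 8.25j + 1.25k ≠ 2.5 - 3.25i + 8.25j - 8.75k = qp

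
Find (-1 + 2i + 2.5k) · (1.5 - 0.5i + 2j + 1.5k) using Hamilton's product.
-4.25 - 1.5i - 6.25j + 6.25k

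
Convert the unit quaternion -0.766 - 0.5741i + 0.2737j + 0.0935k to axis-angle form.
axis = (-0.8931, 0.4258, 0.1454), θ = 280°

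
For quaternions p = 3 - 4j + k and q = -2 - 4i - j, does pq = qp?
No: pq = -10 - 11i + j - 18k ≠ -10 - 13i + 9j + 14k = qp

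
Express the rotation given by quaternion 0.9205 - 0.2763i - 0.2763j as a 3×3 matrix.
[[0.8473, 0.1527, -0.5087], [0.1527, 0.8473, 0.5087], [0.5087, -0.5087, 0.6946]]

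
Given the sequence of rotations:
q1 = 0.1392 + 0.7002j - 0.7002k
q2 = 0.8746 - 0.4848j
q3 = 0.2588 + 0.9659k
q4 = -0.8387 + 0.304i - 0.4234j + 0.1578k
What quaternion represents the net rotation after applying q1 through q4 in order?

q2 · q1 = 0.4612 + 0.3395i + 0.5449j - 0.6124k
q3 · q2 · q1 = 0.7109 - 0.4385i + 0.4689j + 0.287k
q4 · q3 · q2 · q1 = -0.3097 + 0.3884i - 0.8507j - 0.1716k
-0.3097 + 0.3884i - 0.8507j - 0.1716k


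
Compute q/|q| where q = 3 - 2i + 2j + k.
0.7071 - 0.4714i + 0.4714j + 0.2357k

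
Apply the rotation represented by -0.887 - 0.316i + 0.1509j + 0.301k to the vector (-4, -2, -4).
(-2.139, 3.158, -4.632)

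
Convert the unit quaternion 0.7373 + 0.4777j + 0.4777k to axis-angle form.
axis = (0, √2/2, √2/2), θ = 85°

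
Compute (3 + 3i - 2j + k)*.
3 - 3i + 2j - k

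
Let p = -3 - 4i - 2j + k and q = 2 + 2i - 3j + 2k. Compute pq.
-6 - 15i + 15j + 12k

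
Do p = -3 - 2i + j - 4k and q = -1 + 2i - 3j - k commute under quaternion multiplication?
No: pq = 6 - 17i - 2j + 11k ≠ 6 + 9i + 18j + 3k = qp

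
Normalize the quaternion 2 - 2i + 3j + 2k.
0.4364 - 0.4364i + 0.6547j + 0.4364k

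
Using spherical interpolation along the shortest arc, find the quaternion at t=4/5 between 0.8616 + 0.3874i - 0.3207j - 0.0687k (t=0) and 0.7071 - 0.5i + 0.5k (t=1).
0.8372 - 0.34i - 0.0811j + 0.4206k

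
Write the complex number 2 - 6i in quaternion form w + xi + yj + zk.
2 - 6i + 0j + 0k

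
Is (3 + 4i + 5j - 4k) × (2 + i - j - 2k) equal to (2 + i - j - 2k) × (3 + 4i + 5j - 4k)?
No: pq = -1 - 3i + 11j - 23k ≠ -1 + 25i + 3j - 5k = qp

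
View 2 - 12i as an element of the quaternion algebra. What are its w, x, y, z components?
2 - 12i + 0j + 0k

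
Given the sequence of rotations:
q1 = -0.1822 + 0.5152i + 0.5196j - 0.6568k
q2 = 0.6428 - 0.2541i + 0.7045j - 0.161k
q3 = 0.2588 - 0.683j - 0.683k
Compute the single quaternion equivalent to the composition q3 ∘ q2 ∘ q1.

q2 · q1 = -0.458 - 0.0016i - 0.0442j - 0.8878k
q3 · q2 · q1 = -0.7551 + 0.5758i + 0.3025j + 0.082k
-0.7551 + 0.5758i + 0.3025j + 0.082k


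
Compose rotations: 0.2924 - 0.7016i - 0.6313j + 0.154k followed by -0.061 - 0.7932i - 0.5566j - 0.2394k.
-0.8889 - 0.426i + 0.1659j + 0.0308k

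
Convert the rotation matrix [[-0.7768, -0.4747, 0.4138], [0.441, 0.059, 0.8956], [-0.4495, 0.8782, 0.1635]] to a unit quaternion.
0.3338 - 0.013i + 0.6466j + 0.6858k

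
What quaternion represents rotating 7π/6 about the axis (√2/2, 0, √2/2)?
-0.2588 + 0.683i + 0.683k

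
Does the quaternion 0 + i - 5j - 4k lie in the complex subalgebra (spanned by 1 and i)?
No. The quaternion i - 5j - 4k has j-coefficient y = -5 and k-coefficient z = -4, not both zero, so it does not lie in the complex subalgebra spanned by 1 and i.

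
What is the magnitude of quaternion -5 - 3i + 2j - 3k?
√47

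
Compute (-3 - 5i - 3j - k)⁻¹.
-0.0682 + 0.1136i + 0.0682j + 0.0227k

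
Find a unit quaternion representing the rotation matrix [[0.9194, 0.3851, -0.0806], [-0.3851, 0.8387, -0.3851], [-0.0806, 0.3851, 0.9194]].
0.9588 + 0.2008i - 0.2008k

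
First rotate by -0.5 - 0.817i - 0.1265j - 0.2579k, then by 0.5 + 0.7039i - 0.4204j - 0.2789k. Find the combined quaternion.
0.2 - 0.6873i + 0.5563j - 0.422k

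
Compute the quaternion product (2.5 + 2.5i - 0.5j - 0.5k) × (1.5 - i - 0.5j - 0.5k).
5.75 + 1.25i - 0.25j - 3.75k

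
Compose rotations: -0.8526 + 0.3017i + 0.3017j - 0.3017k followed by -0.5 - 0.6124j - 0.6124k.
0.4263 + 0.2187i + 0.1865j + 0.8577k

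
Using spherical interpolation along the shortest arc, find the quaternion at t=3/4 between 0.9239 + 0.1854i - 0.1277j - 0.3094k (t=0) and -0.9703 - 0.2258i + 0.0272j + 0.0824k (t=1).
0.9646 + 0.217i - 0.0528j - 0.1402k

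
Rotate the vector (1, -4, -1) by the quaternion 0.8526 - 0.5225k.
(-3.11, -2.707, -1)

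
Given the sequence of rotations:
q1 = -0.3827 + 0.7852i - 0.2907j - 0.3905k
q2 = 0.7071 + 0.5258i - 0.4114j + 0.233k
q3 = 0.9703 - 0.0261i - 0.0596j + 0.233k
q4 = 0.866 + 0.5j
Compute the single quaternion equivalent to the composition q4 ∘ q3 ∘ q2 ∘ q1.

q2 · q1 = -0.7121 + 0.5824i + 0.3402j - 0.1951k
q3 · q2 · q1 = -0.61 + 0.516i + 0.5031j - 0.3294k
q4 · q3 · q2 · q1 = -0.7798 + 0.2822i + 0.1307j - 0.5433k
-0.7798 + 0.2822i + 0.1307j - 0.5433k


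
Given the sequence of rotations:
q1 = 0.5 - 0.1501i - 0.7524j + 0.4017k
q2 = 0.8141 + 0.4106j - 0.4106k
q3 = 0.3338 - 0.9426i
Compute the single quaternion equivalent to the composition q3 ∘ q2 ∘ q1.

q2 · q1 = 0.8809 - 0.2662i - 0.3456j + 0.1834k
q3 · q2 · q1 = 0.0431 - 0.9192i + 0.0575j + 0.387k
0.0431 - 0.9192i + 0.0575j + 0.387k


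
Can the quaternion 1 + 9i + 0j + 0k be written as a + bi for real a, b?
Yes. The quaternion 1 + 9i has j- and k-coefficients y = z = 0, so it lies in the complex subalgebra spanned by 1 and i.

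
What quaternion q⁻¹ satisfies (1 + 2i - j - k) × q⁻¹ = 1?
0.1429 - 0.2857i + 0.1429j + 0.1429k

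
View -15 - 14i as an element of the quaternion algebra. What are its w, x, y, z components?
-15 - 14i + 0j + 0k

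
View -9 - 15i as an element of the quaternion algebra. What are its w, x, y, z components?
-9 - 15i + 0j + 0k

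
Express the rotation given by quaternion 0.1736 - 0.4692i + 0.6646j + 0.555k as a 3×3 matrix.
[[-0.4994, -0.8164, -0.2901], [-0.431, -0.0563, 0.9006], [-0.7516, 0.5748, -0.3237]]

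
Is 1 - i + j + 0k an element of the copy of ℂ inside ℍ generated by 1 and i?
No. The quaternion 1 - i + j has j-coefficient y = 1 and k-coefficient z = 0, not both zero, so it does not lie in the complex subalgebra spanned by 1 and i.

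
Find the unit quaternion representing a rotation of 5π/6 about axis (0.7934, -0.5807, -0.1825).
0.2588 + 0.7664i - 0.5609j - 0.1763k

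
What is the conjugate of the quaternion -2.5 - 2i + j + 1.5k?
-2.5 + 2i - j - 1.5k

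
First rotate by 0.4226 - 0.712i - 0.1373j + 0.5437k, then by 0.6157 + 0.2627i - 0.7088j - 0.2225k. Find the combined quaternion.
0.4709 - 0.7433i - 0.3685j - 0.3k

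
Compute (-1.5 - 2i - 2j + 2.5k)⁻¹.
-0.0909 + 0.1212i + 0.1212j - 0.1515k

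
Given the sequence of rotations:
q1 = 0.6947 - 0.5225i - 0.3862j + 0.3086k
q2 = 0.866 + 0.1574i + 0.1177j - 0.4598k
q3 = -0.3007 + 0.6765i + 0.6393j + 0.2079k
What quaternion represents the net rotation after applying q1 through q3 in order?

q2 · q1 = 0.8712 - 0.4844i - 0.061j - 0.0515k
q3 · q2 · q1 = 0.1154 + 0.7148i + 0.5094j + 0.465k
0.1154 + 0.7148i + 0.5094j + 0.465k


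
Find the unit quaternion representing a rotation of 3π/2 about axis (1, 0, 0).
-0.7071 + 0.7071i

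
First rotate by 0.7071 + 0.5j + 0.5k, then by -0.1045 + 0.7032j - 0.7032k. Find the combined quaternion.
-0.0739 + 0.7032i + 0.445j - 0.5495k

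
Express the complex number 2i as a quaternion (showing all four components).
0 + 2i + 0j + 0k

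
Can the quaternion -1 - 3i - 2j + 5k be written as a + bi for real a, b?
No. The quaternion -1 - 3i - 2j + 5k has j-coefficient y = -2 and k-coefficient z = 5, not both zero, so it does not lie in the complex subalgebra spanned by 1 and i.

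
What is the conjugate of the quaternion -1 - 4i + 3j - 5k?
-1 + 4i - 3j + 5k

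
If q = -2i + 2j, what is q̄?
2i - 2j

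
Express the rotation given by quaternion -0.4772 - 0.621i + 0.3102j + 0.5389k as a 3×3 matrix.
[[0.2267, 0.1291, -0.9654], [-0.8996, -0.3521, -0.2583], [-0.3733, 0.927, 0.0363]]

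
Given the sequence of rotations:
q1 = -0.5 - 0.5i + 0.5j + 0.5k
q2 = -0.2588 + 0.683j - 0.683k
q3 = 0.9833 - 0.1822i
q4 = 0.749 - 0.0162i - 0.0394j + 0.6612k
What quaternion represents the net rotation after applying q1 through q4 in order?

q2 · q1 = 0.1294 + 0.8124i - 0.1294j + 0.5536k
q3 · q2 · q1 = 0.2753 + 0.7753i - 0.0264j + 0.5679k
q4 · q3 · q2 · q1 = -0.1578 + 0.5713i + 0.4912j + 0.6384k
-0.1578 + 0.5713i + 0.4912j + 0.6384k


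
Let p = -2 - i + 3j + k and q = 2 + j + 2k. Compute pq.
-9 + 3i + 6j - 3k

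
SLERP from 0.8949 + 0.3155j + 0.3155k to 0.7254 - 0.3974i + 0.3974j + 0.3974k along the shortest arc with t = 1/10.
0.8857 - 0.0411i + 0.3269j + 0.3269k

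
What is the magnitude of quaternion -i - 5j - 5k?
√51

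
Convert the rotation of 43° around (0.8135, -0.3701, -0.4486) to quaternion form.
0.9304 + 0.2981i - 0.1356j - 0.1644k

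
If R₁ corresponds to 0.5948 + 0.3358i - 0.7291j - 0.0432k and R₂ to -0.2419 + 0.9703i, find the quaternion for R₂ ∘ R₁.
-0.4697 + 0.4959i + 0.2183j - 0.697k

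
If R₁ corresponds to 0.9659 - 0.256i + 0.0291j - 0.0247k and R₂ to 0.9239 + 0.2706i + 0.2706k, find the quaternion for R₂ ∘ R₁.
0.9684 + 0.017i - 0.0357j + 0.2464k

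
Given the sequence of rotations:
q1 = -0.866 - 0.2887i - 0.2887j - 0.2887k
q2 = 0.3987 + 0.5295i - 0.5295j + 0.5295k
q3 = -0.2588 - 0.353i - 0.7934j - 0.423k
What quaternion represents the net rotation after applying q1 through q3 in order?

q2 · q1 = -0.1924 - 0.2679i + 0.3434j - 0.8794k
q3 · q2 · q1 = -0.1443 + 0.9802i - 0.1333j - 0.0248k
-0.1443 + 0.9802i - 0.1333j - 0.0248k


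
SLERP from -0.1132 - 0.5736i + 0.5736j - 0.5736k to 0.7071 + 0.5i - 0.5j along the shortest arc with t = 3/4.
-0.5927 - 0.558i + 0.558j - 0.1614k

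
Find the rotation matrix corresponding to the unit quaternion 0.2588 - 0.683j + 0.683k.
[[-0.866, -0.3535, -0.3535], [0.3535, 0.067, -0.933], [0.3535, -0.933, 0.067]]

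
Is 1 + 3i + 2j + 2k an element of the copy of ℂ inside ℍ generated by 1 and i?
No. The quaternion 1 + 3i + 2j + 2k has j-coefficient y = 2 and k-coefficient z = 2, not both zero, so it does not lie in the complex subalgebra spanned by 1 and i.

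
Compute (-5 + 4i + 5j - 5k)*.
-5 - 4i - 5j + 5k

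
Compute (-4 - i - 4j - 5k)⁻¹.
-0.069 + 0.0172i + 0.069j + 0.0862k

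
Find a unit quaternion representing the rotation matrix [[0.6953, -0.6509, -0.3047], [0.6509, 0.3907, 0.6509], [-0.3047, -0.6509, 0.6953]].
0.8339 - 0.3903i + 0.3903k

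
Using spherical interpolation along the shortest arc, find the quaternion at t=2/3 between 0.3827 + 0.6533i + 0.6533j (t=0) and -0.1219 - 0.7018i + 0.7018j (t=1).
0.2901 + 0.9154i - 0.2791j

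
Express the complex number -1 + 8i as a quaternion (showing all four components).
-1 + 8i + 0j + 0k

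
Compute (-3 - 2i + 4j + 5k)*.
-3 + 2i - 4j - 5k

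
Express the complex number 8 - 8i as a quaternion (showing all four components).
8 - 8i + 0j + 0k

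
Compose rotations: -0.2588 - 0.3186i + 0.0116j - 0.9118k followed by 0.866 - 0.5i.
-0.3834 - 0.1465i - 0.4459j - 0.7954k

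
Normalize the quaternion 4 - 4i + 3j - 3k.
0.5657 - 0.5657i + 0.4243j - 0.4243k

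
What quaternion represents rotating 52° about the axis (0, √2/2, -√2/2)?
0.8988 + 0.31j - 0.31k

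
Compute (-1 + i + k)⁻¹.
-0.3333 - 0.3333i - 0.3333k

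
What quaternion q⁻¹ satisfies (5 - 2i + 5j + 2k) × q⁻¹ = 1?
0.0862 + 0.0345i - 0.0862j - 0.0345k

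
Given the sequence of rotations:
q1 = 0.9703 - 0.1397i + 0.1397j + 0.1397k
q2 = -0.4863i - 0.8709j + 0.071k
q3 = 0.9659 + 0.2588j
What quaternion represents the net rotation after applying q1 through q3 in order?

q2 · q1 = 0.0438 - 0.6034i - 0.787j - 0.1207k
q3 · q2 · q1 = 0.246 - 0.6141i - 0.7488j + 0.0396k
0.246 - 0.6141i - 0.7488j + 0.0396k


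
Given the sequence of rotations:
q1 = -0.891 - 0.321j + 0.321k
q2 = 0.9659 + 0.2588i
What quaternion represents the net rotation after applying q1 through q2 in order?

q2 · q1 = -0.8606 - 0.2306i - 0.3931j + 0.227k
-0.8606 - 0.2306i - 0.3931j + 0.227k


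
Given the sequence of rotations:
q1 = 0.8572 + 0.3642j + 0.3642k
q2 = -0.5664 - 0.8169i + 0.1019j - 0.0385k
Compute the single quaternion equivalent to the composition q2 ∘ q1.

q2 · q1 = -0.5086 - 0.6491i + 0.1786j - 0.5368k
-0.5086 - 0.6491i + 0.1786j - 0.5368k


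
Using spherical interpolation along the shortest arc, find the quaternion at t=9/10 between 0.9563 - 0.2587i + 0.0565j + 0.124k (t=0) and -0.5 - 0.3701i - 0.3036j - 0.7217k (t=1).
0.5835 + 0.3147i + 0.2907j + 0.6899k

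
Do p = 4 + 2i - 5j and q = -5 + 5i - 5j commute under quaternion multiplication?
No: pq = -55 + 10i + 5j + 15k ≠ -55 + 10i + 5j - 15k = qp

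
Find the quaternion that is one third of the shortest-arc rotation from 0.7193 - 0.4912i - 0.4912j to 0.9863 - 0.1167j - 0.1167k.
0.8559 - 0.3429i - 0.3848j - 0.0419k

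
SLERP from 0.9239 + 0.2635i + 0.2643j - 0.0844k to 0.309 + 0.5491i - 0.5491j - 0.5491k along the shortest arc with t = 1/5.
0.8967 + 0.375i + 0.0916j - 0.2167k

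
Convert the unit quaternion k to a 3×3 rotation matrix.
[[-1, 0, 0], [0, -1, 0], [0, 0, 1]]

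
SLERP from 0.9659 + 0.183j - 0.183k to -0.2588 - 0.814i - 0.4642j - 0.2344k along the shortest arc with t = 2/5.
0.8312 + 0.4153i + 0.3693j - 0.0129k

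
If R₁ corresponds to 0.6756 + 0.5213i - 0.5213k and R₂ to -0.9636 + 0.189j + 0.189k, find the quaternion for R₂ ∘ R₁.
-0.5525 - 0.6009i + 0.2262j + 0.5315k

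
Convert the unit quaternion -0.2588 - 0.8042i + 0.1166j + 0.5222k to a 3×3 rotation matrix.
[[0.4274, 0.0828, -0.9003], [-0.4578, -0.8389, -0.2945], [-0.7796, 0.538, -0.3207]]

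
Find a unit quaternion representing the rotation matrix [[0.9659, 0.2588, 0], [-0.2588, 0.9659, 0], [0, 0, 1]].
0.9914 - 0.1305k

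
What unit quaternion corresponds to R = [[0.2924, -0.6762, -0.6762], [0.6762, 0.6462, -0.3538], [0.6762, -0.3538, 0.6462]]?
0.8039 - 0.4206j + 0.4206k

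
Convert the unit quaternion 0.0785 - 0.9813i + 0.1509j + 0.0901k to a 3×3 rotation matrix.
[[0.9382, -0.3103, -0.1531], [-0.282, -0.9421, 0.1813], [-0.2005, -0.1269, -0.9714]]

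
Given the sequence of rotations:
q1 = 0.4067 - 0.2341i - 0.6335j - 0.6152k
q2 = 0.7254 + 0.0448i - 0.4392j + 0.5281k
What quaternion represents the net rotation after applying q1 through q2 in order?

q2 · q1 = 0.3522 + 0.4532i - 0.7342j - 0.3627k
0.3522 + 0.4532i - 0.7342j - 0.3627k


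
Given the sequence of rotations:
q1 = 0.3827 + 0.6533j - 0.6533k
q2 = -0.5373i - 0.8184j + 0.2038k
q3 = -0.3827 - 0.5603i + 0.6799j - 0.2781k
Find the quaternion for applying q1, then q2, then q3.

q2 · q1 = 0.6678 + 0.1959i - 0.6642j - 0.273k
q3 · q2 · q1 = 0.2299 - 0.8195i + 0.5008j + 0.1577k
0.2299 - 0.8195i + 0.5008j + 0.1577k


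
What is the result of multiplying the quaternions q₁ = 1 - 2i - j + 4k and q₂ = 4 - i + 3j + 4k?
-11 - 25i + 3j + 13k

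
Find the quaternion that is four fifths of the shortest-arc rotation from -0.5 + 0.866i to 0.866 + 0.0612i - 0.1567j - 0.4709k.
-0.8852 + 0.1655i + 0.1373j + 0.4126k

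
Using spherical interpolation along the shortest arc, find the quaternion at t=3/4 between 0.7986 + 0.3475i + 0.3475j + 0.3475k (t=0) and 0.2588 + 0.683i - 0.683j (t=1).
0.4984 + 0.7142i - 0.4769j + 0.1187k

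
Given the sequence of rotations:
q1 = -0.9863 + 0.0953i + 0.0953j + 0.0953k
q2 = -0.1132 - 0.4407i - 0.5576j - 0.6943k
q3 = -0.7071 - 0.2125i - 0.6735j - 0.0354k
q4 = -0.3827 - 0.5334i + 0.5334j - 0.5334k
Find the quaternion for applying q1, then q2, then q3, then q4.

q2 · q1 = 0.273 + 0.4369i + 0.515j + 0.6851k
q3 · q2 · q1 = 0.2709 - 0.8101i - 0.4179j - 0.3093k
q4 · q3 · q2 · q1 = -0.4779 - 0.2224i + 0.5716j + 0.6289k
-0.4779 - 0.2224i + 0.5716j + 0.6289k


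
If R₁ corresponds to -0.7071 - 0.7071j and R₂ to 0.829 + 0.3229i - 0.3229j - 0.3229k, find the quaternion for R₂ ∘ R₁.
-0.8145 - 0.4566i - 0.3579j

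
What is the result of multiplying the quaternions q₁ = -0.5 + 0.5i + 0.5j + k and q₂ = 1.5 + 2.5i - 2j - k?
i + 4.75j - 0.25k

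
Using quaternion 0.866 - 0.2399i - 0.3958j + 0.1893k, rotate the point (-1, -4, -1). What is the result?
(0.713, -4.036, 1.095)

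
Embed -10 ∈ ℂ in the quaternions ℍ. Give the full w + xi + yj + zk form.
-10 + 0i + 0j + 0k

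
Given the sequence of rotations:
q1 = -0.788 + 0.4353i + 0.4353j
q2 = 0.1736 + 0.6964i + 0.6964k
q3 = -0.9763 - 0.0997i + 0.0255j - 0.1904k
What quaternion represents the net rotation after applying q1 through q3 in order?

q2 · q1 = -0.4399 - 0.7763i + 0.3787j - 0.2456k
q3 · q2 · q1 = 0.2957 + 0.8676i - 0.2576j + 0.3056k
0.2957 + 0.8676i - 0.2576j + 0.3056k


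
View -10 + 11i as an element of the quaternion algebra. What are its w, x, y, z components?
-10 + 11i + 0j + 0k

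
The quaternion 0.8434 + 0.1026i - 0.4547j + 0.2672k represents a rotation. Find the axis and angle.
axis = (0.191, -0.8463, 0.4973), θ = 65°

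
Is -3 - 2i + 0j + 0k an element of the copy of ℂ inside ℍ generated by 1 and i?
Yes. The quaternion -3 - 2i has j- and k-coefficients y = z = 0, so it lies in the complex subalgebra spanned by 1 and i.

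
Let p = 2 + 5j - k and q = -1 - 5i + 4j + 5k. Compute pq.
-17 + 19i + 8j + 36k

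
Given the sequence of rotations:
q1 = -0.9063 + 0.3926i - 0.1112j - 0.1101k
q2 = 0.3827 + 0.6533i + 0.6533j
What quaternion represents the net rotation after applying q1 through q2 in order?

q2 · q1 = -0.5307 - 0.5138i - 0.5627j - 0.3713k
-0.5307 - 0.5138i - 0.5627j - 0.3713k


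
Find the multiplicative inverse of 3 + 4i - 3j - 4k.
0.06 - 0.08i + 0.06j + 0.08k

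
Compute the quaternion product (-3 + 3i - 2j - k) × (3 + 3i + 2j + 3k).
-11 - 4i - 24j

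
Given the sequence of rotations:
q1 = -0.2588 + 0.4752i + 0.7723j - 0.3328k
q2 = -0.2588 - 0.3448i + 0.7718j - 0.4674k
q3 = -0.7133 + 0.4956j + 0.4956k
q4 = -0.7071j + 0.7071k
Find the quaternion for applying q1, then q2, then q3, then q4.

q2 · q1 = -0.5208 + 0.0704i - 0.7365j - 0.426k
q3 · q2 · q1 = 0.9476 + 0.1037i + 0.3021j + 0.0109k
q4 · q3 · q2 · q1 = 0.2059 - 0.2213i - 0.5967j + 0.7434k
0.2059 - 0.2213i - 0.5967j + 0.7434k


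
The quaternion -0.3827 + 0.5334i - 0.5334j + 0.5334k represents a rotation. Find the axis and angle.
axis = (√3/3, -√3/3, √3/3), θ = 5π/4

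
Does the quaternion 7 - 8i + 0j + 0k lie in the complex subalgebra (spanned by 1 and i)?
Yes. The quaternion 7 - 8i has j- and k-coefficients y = z = 0, so it lies in the complex subalgebra spanned by 1 and i.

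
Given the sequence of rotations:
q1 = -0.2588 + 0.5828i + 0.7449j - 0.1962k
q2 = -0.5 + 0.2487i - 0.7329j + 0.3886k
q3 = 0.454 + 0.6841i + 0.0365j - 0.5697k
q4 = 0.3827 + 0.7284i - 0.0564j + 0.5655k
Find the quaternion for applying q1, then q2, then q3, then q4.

q2 · q1 = 0.6066 - 0.5014i + 0.0925j + 0.6099k
q3 · q2 · q1 = 0.9625 + 0.2623i - 0.0674j + 0.0129k
q4 · q3 · q2 · q1 = 0.1662 + 0.8389i + 0.0589j + 0.5149k
0.1662 + 0.8389i + 0.0589j + 0.5149k


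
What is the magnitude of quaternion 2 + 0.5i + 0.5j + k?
2.345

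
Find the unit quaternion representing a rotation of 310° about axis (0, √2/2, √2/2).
-0.9063 + 0.2988j + 0.2988k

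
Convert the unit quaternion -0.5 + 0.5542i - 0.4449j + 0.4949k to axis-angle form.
axis = (0.6399, -0.5137, 0.5715), θ = 4π/3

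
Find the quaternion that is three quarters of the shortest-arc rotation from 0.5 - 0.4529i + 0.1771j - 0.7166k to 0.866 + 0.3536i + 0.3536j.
0.8927 + 0.1536i + 0.3558j - 0.23k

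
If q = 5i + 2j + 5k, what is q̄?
-5i - 2j - 5k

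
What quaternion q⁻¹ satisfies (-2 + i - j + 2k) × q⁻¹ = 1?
-0.2 - 0.1i + 0.1j - 0.2k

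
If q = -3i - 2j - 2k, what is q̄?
3i + 2j + 2k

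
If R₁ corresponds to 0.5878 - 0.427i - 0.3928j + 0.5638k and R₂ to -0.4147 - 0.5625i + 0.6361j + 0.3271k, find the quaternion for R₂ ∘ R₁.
-0.4185 + 0.3336i + 0.7143j + 0.451k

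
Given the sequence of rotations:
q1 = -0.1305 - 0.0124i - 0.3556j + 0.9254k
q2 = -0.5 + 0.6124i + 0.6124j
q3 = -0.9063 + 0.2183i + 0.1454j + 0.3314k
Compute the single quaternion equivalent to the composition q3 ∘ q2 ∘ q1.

q2 · q1 = 0.2906 + 0.493i - 0.4688j - 0.6729k
q3 · q2 · q1 = -0.0798 - 0.3258i + 0.7774j + 0.5321k
-0.0798 - 0.3258i + 0.7774j + 0.5321k


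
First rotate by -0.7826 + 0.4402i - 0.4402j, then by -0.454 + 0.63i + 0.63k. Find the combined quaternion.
0.078 - 0.4156i + 0.4772j - 0.7704k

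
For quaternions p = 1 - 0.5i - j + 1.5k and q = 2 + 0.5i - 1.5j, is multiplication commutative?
No: pq = 0.75 + 1.75i - 2.75j + 4.25k ≠ 0.75 - 2.75i - 4.25j + 1.75k = qp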